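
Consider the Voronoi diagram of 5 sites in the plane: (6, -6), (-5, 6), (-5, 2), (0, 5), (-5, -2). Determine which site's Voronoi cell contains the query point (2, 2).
Nearest site = (0, 5)

The Voronoi cell of site s contains exactly those query points closer to s than to any other site. Compute squared distances from q = (2, 2) to each site:
  (0 − 2)² + (5 − 2)² = 13
  (-5 − 2)² + (2 − 2)² = 49
  (-5 − 2)² + (-2 − 2)² = 65
  (-5 − 2)² + (6 − 2)² = 65
  (6 − 2)² + (-6 − 2)² = 80
Minimum is attained by (0, 5), so q lies in its Voronoi cell.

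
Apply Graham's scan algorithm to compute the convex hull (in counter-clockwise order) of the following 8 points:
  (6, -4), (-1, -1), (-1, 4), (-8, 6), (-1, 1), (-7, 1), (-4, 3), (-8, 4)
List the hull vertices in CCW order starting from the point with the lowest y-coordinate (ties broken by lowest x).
Hull (CCW) = [(6, -4), (-1, 4), (-8, 6), (-8, 4), (-7, 1)]

Graham scan procedure:
  1. Find the pivot p₀ = point with lowest y (tie → lowest x): (6, -4).
  2. Sort the remaining points by polar angle around p₀.
  3. Walk through sorted points, maintaining a stack; pop the top while the last three entries make a non-left turn (cross product ≤ 0).
  4. Final stack is the convex hull in CCW order: (6, -4), (-1, 4), (-8, 6), (-8, 4), (-7, 1).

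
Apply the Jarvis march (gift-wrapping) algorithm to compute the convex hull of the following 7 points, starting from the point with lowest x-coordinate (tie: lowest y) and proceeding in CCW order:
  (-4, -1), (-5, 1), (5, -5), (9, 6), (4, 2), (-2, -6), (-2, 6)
Hull (CCW) = [(-5, 1), (-2, -6), (5, -5), (9, 6), (-2, 6)]

Jarvis march: at each step, from the current hull vertex p, select the next vertex q as the point such that every other point lies strictly to the left of (or on) the directed line p → q. (Equivalently: for every other point r, the cross product (q − p) × (r − p) ≥ 0.)
Starting point (lowest x, tie lowest y): (-5, 1). Wrap until returning to start. Resulting hull: (-5, 1), (-2, -6), (5, -5), (9, 6), (-2, 6).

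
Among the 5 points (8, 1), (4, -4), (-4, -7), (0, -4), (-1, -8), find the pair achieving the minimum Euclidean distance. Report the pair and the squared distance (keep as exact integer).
Pair = ((-4, -7), (-1, -8)); squared distance = 10

Compute all C(5, 2) = 10 pairwise squared distances (x_i − x_j)² + (y_i − y_j)². The minimum is 10, attained by the pair ((-4, -7), (-1, -8)).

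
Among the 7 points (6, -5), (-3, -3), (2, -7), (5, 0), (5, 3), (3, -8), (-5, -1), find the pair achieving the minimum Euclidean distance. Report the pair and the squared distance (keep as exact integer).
Pair = ((2, -7), (3, -8)); squared distance = 2

Compute all C(7, 2) = 21 pairwise squared distances (x_i − x_j)² + (y_i − y_j)². The minimum is 2, attained by the pair ((2, -7), (3, -8)).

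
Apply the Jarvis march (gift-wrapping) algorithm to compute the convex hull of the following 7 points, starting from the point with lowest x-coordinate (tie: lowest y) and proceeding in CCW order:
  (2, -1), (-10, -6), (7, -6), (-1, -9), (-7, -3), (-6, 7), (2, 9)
Hull (CCW) = [(-10, -6), (-1, -9), (7, -6), (2, 9), (-6, 7)]

Jarvis march: at each step, from the current hull vertex p, select the next vertex q as the point such that every other point lies strictly to the left of (or on) the directed line p → q. (Equivalently: for every other point r, the cross product (q − p) × (r − p) ≥ 0.)
Starting point (lowest x, tie lowest y): (-10, -6). Wrap until returning to start. Resulting hull: (-10, -6), (-1, -9), (7, -6), (2, 9), (-6, 7).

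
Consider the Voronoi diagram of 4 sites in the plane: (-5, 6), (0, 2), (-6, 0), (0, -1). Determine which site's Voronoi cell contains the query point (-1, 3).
Nearest site = (0, 2)

The Voronoi cell of site s contains exactly those query points closer to s than to any other site. Compute squared distances from q = (-1, 3) to each site:
  (0 − -1)² + (2 − 3)² = 2
  (0 − -1)² + (-1 − 3)² = 17
  (-5 − -1)² + (6 − 3)² = 25
  (-6 − -1)² + (0 − 3)² = 34
Minimum is attained by (0, 2), so q lies in its Voronoi cell.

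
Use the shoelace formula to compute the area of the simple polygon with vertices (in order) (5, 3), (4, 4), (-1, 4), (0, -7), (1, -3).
Area = 30

Shoelace formula: Area = (1/2) |Σ_i (x_i · y_{i+1} − x_{i+1} · y_i)| (indices mod n). Compute each cross term:
  (5)(4) − (4)(3) = 8
  (4)(4) − (-1)(4) = 20
  (-1)(-7) − (0)(4) = 7
  (0)(-3) − (1)(-7) = 7
  (1)(3) − (5)(-3) = 18
Sum = 60, so (signed) Area = 60/2 = 30, |Area| = 30.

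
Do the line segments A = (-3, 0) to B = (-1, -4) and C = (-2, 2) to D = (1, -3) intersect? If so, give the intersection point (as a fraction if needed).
No (intersection of containing lines falls outside at least one segment)

Parametrize and solve: t = -11/2, s = -4. At least one of these is outside [0, 1], so the segments do not intersect.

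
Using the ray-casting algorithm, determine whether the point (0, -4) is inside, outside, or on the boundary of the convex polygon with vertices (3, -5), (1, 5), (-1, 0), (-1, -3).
The point (0, -4) lies strictly outside the polygon

Cast a horizontal ray to the right from the query point and count how many polygon edges it crosses (each edge strictly once or zero times, handled with the usual half-open convention). 
Parity of crossings → even ⇒ outside.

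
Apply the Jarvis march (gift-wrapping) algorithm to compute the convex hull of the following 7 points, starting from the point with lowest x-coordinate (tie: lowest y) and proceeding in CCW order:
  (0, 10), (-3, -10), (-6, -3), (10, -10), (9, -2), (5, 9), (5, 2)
Hull (CCW) = [(-6, -3), (-3, -10), (10, -10), (9, -2), (5, 9), (0, 10)]

Jarvis march: at each step, from the current hull vertex p, select the next vertex q as the point such that every other point lies strictly to the left of (or on) the directed line p → q. (Equivalently: for every other point r, the cross product (q − p) × (r − p) ≥ 0.)
Starting point (lowest x, tie lowest y): (-6, -3). Wrap until returning to start. Resulting hull: (-6, -3), (-3, -10), (10, -10), (9, -2), (5, 9), (0, 10).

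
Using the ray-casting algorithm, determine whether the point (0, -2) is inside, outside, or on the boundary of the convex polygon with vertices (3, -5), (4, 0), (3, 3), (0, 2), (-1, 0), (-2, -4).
The point (0, -2) lies strictly inside the polygon

Cast a horizontal ray to the right from the query point and count how many polygon edges it crosses (each edge strictly once or zero times, handled with the usual half-open convention). 
Parity of crossings → odd ⇒ inside.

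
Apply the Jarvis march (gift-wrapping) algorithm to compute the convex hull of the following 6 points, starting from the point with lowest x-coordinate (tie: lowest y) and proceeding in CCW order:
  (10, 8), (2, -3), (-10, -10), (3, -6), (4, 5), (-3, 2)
Hull (CCW) = [(-10, -10), (3, -6), (10, 8), (-3, 2)]

Jarvis march: at each step, from the current hull vertex p, select the next vertex q as the point such that every other point lies strictly to the left of (or on) the directed line p → q. (Equivalently: for every other point r, the cross product (q − p) × (r − p) ≥ 0.)
Starting point (lowest x, tie lowest y): (-10, -10). Wrap until returning to start. Resulting hull: (-10, -10), (3, -6), (10, 8), (-3, 2).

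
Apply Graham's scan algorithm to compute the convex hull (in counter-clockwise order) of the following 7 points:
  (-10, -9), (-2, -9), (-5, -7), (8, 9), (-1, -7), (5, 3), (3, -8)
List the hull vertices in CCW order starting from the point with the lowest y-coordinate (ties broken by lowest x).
Hull (CCW) = [(-10, -9), (-2, -9), (3, -8), (8, 9)]

Graham scan procedure:
  1. Find the pivot p₀ = point with lowest y (tie → lowest x): (-10, -9).
  2. Sort the remaining points by polar angle around p₀.
  3. Walk through sorted points, maintaining a stack; pop the top while the last three entries make a non-left turn (cross product ≤ 0).
  4. Final stack is the convex hull in CCW order: (-10, -9), (-2, -9), (3, -8), (8, 9).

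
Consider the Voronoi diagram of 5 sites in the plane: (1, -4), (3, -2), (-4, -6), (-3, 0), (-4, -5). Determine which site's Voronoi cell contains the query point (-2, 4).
Nearest site = (-3, 0)

The Voronoi cell of site s contains exactly those query points closer to s than to any other site. Compute squared distances from q = (-2, 4) to each site:
  (-3 − -2)² + (0 − 4)² = 17
  (3 − -2)² + (-2 − 4)² = 61
  (1 − -2)² + (-4 − 4)² = 73
  (-4 − -2)² + (-5 − 4)² = 85
  (-4 − -2)² + (-6 − 4)² = 104
Minimum is attained by (-3, 0), so q lies in its Voronoi cell.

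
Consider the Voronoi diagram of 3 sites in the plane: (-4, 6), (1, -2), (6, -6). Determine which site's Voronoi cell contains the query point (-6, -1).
Nearest site = (1, -2)

The Voronoi cell of site s contains exactly those query points closer to s than to any other site. Compute squared distances from q = (-6, -1) to each site:
  (1 − -6)² + (-2 − -1)² = 50
  (-4 − -6)² + (6 − -1)² = 53
  (6 − -6)² + (-6 − -1)² = 169
Minimum is attained by (1, -2), so q lies in its Voronoi cell.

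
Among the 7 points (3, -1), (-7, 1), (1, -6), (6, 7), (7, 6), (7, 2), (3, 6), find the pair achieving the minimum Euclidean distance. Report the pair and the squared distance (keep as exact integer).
Pair = ((6, 7), (7, 6)); squared distance = 2

Compute all C(7, 2) = 21 pairwise squared distances (x_i − x_j)² + (y_i − y_j)². The minimum is 2, attained by the pair ((6, 7), (7, 6)).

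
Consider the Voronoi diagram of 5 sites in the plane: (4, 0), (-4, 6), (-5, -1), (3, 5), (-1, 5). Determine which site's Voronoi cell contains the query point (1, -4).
Nearest site = (4, 0)

The Voronoi cell of site s contains exactly those query points closer to s than to any other site. Compute squared distances from q = (1, -4) to each site:
  (4 − 1)² + (0 − -4)² = 25
  (-5 − 1)² + (-1 − -4)² = 45
  (-1 − 1)² + (5 − -4)² = 85
  (3 − 1)² + (5 − -4)² = 85
  (-4 − 1)² + (6 − -4)² = 125
Minimum is attained by (4, 0), so q lies in its Voronoi cell.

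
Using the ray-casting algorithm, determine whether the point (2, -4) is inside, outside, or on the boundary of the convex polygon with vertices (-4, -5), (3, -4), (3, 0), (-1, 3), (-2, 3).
The point (2, -4) lies strictly inside the polygon

Cast a horizontal ray to the right from the query point and count how many polygon edges it crosses (each edge strictly once or zero times, handled with the usual half-open convention). 
Parity of crossings → odd ⇒ inside.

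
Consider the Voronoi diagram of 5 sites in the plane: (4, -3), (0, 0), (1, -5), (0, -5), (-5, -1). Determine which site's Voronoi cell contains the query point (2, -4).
Nearest site = (1, -5)

The Voronoi cell of site s contains exactly those query points closer to s than to any other site. Compute squared distances from q = (2, -4) to each site:
  (1 − 2)² + (-5 − -4)² = 2
  (0 − 2)² + (-5 − -4)² = 5
  (4 − 2)² + (-3 − -4)² = 5
  (0 − 2)² + (0 − -4)² = 20
  (-5 − 2)² + (-1 − -4)² = 58
Minimum is attained by (1, -5), so q lies in its Voronoi cell.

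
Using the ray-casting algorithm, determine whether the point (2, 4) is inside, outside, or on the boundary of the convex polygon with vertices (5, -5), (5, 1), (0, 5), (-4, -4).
The point (2, 4) lies strictly outside the polygon

Cast a horizontal ray to the right from the query point and count how many polygon edges it crosses (each edge strictly once or zero times, handled with the usual half-open convention). 
Parity of crossings → even ⇒ outside.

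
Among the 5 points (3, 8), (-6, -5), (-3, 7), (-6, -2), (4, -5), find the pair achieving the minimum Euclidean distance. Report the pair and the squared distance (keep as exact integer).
Pair = ((-6, -5), (-6, -2)); squared distance = 9

Compute all C(5, 2) = 10 pairwise squared distances (x_i − x_j)² + (y_i − y_j)². The minimum is 9, attained by the pair ((-6, -5), (-6, -2)).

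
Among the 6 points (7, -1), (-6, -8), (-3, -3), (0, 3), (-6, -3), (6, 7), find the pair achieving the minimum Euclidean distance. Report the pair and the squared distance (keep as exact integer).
Pair = ((-3, -3), (-6, -3)); squared distance = 9

Compute all C(6, 2) = 15 pairwise squared distances (x_i − x_j)² + (y_i − y_j)². The minimum is 9, attained by the pair ((-3, -3), (-6, -3)).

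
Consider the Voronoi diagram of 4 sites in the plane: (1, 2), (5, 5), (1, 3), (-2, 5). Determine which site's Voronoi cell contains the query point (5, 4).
Nearest site = (5, 5)

The Voronoi cell of site s contains exactly those query points closer to s than to any other site. Compute squared distances from q = (5, 4) to each site:
  (5 − 5)² + (5 − 4)² = 1
  (1 − 5)² + (3 − 4)² = 17
  (1 − 5)² + (2 − 4)² = 20
  (-2 − 5)² + (5 − 4)² = 50
Minimum is attained by (5, 5), so q lies in its Voronoi cell.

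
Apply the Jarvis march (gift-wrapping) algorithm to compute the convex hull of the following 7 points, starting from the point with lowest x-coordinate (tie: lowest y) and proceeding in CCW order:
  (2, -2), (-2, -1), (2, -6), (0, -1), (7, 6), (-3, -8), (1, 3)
Hull (CCW) = [(-3, -8), (2, -6), (7, 6), (1, 3), (-2, -1)]

Jarvis march: at each step, from the current hull vertex p, select the next vertex q as the point such that every other point lies strictly to the left of (or on) the directed line p → q. (Equivalently: for every other point r, the cross product (q − p) × (r − p) ≥ 0.)
Starting point (lowest x, tie lowest y): (-3, -8). Wrap until returning to start. Resulting hull: (-3, -8), (2, -6), (7, 6), (1, 3), (-2, -1).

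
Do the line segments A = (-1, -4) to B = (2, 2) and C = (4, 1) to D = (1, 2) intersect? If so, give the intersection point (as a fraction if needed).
Yes; intersection at (13/7, 12/7) (t = 20/21 on AB, s = 5/7 on CD)

Parametrize AB as A + t(B − A) = (-1 + 3 t, -4 + 6 t) and CD as C + s(D − C) = (4 + -3 s, 1 + 1 s). Solve the linear system for (t, s). Determinant = -21 ≠ 0, so a unique intersection of the containing lines exists. Solution: t = 20/21, s = 5/7 — both in [0, 1], so the segments cross. Intersection point: (13/7, 12/7).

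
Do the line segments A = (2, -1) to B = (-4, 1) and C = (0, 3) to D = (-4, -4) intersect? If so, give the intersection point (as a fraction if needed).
Yes; intersection at (-8/5, 1/5) (t = 3/5 on AB, s = 2/5 on CD)

Parametrize AB as A + t(B − A) = (2 + -6 t, -1 + 2 t) and CD as C + s(D − C) = (0 + -4 s, 3 + -7 s). Solve the linear system for (t, s). Determinant = -50 ≠ 0, so a unique intersection of the containing lines exists. Solution: t = 3/5, s = 2/5 — both in [0, 1], so the segments cross. Intersection point: (-8/5, 1/5).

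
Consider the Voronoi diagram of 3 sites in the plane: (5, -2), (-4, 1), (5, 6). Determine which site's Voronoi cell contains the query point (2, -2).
Nearest site = (5, -2)

The Voronoi cell of site s contains exactly those query points closer to s than to any other site. Compute squared distances from q = (2, -2) to each site:
  (5 − 2)² + (-2 − -2)² = 9
  (-4 − 2)² + (1 − -2)² = 45
  (5 − 2)² + (6 − -2)² = 73
Minimum is attained by (5, -2), so q lies in its Voronoi cell.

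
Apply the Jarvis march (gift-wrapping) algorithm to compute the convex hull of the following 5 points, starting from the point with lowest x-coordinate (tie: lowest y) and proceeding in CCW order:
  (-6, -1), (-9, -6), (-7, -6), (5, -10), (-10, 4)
Hull (CCW) = [(-10, 4), (-9, -6), (5, -10)]

Jarvis march: at each step, from the current hull vertex p, select the next vertex q as the point such that every other point lies strictly to the left of (or on) the directed line p → q. (Equivalently: for every other point r, the cross product (q − p) × (r − p) ≥ 0.)
Starting point (lowest x, tie lowest y): (-10, 4). Wrap until returning to start. Resulting hull: (-10, 4), (-9, -6), (5, -10).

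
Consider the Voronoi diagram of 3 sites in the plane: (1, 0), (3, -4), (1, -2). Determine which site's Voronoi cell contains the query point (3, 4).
Nearest site = (1, 0)

The Voronoi cell of site s contains exactly those query points closer to s than to any other site. Compute squared distances from q = (3, 4) to each site:
  (1 − 3)² + (0 − 4)² = 20
  (1 − 3)² + (-2 − 4)² = 40
  (3 − 3)² + (-4 − 4)² = 64
Minimum is attained by (1, 0), so q lies in its Voronoi cell.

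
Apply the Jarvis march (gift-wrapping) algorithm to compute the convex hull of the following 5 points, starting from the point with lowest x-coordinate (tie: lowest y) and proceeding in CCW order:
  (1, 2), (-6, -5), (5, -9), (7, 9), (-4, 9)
Hull (CCW) = [(-6, -5), (5, -9), (7, 9), (-4, 9)]

Jarvis march: at each step, from the current hull vertex p, select the next vertex q as the point such that every other point lies strictly to the left of (or on) the directed line p → q. (Equivalently: for every other point r, the cross product (q − p) × (r − p) ≥ 0.)
Starting point (lowest x, tie lowest y): (-6, -5). Wrap until returning to start. Resulting hull: (-6, -5), (5, -9), (7, 9), (-4, 9).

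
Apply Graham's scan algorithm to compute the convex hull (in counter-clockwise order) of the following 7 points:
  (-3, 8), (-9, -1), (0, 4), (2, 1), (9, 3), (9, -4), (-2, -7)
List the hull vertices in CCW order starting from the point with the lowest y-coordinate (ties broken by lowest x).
Hull (CCW) = [(-2, -7), (9, -4), (9, 3), (-3, 8), (-9, -1)]

Graham scan procedure:
  1. Find the pivot p₀ = point with lowest y (tie → lowest x): (-2, -7).
  2. Sort the remaining points by polar angle around p₀.
  3. Walk through sorted points, maintaining a stack; pop the top while the last three entries make a non-left turn (cross product ≤ 0).
  4. Final stack is the convex hull in CCW order: (-2, -7), (9, -4), (9, 3), (-3, 8), (-9, -1).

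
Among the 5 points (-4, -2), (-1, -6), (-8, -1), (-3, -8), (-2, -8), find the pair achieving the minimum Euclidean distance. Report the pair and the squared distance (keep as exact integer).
Pair = ((-3, -8), (-2, -8)); squared distance = 1

Compute all C(5, 2) = 10 pairwise squared distances (x_i − x_j)² + (y_i − y_j)². The minimum is 1, attained by the pair ((-3, -8), (-2, -8)).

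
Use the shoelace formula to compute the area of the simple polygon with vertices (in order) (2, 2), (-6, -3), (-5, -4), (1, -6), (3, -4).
Area = 77/2

Shoelace formula: Area = (1/2) |Σ_i (x_i · y_{i+1} − x_{i+1} · y_i)| (indices mod n). Compute each cross term:
  (2)(-3) − (-6)(2) = 6
  (-6)(-4) − (-5)(-3) = 9
  (-5)(-6) − (1)(-4) = 34
  (1)(-4) − (3)(-6) = 14
  (3)(2) − (2)(-4) = 14
Sum = 77, so (signed) Area = 77/2 = 77/2, |Area| = 77/2.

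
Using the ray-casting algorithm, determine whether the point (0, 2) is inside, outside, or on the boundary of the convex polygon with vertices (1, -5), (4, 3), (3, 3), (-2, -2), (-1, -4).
The point (0, 2) lies strictly outside the polygon

Cast a horizontal ray to the right from the query point and count how many polygon edges it crosses (each edge strictly once or zero times, handled with the usual half-open convention). 
Parity of crossings → even ⇒ outside.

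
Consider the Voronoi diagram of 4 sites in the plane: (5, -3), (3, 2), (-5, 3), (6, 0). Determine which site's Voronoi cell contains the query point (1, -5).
Nearest site = (5, -3)

The Voronoi cell of site s contains exactly those query points closer to s than to any other site. Compute squared distances from q = (1, -5) to each site:
  (5 − 1)² + (-3 − -5)² = 20
  (6 − 1)² + (0 − -5)² = 50
  (3 − 1)² + (2 − -5)² = 53
  (-5 − 1)² + (3 − -5)² = 100
Minimum is attained by (5, -3), so q lies in its Voronoi cell.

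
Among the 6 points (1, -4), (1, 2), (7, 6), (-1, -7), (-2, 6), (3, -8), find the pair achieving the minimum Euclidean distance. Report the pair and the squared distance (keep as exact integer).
Pair = ((1, -4), (-1, -7)); squared distance = 13

Compute all C(6, 2) = 15 pairwise squared distances (x_i − x_j)² + (y_i − y_j)². The minimum is 13, attained by the pair ((1, -4), (-1, -7)).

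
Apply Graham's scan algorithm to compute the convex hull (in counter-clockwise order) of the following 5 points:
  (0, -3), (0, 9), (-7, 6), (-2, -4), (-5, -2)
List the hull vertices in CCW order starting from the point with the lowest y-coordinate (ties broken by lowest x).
Hull (CCW) = [(-2, -4), (0, -3), (0, 9), (-7, 6), (-5, -2)]

Graham scan procedure:
  1. Find the pivot p₀ = point with lowest y (tie → lowest x): (-2, -4).
  2. Sort the remaining points by polar angle around p₀.
  3. Walk through sorted points, maintaining a stack; pop the top while the last three entries make a non-left turn (cross product ≤ 0).
  4. Final stack is the convex hull in CCW order: (-2, -4), (0, -3), (0, 9), (-7, 6), (-5, -2).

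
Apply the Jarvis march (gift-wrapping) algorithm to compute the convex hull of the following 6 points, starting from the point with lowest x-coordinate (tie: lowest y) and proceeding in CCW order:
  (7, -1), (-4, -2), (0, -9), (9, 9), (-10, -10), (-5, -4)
Hull (CCW) = [(-10, -10), (0, -9), (7, -1), (9, 9), (-4, -2)]

Jarvis march: at each step, from the current hull vertex p, select the next vertex q as the point such that every other point lies strictly to the left of (or on) the directed line p → q. (Equivalently: for every other point r, the cross product (q − p) × (r − p) ≥ 0.)
Starting point (lowest x, tie lowest y): (-10, -10). Wrap until returning to start. Resulting hull: (-10, -10), (0, -9), (7, -1), (9, 9), (-4, -2).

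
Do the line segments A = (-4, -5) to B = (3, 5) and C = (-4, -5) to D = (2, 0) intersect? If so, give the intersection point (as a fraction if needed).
Yes; intersection at (-4, -5) (t = 0 on AB, s = 0 on CD)

Parametrize AB as A + t(B − A) = (-4 + 7 t, -5 + 10 t) and CD as C + s(D − C) = (-4 + 6 s, -5 + 5 s). Solve the linear system for (t, s). Determinant = 25 ≠ 0, so a unique intersection of the containing lines exists. Solution: t = 0, s = 0 — both in [0, 1], so the segments cross. Intersection point: (-4, -5).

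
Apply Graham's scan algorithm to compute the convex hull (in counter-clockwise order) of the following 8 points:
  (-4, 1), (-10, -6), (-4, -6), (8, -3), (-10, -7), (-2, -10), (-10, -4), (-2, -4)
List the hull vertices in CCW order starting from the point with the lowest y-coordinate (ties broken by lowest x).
Hull (CCW) = [(-2, -10), (8, -3), (-4, 1), (-10, -4), (-10, -7)]

Graham scan procedure:
  1. Find the pivot p₀ = point with lowest y (tie → lowest x): (-2, -10).
  2. Sort the remaining points by polar angle around p₀.
  3. Walk through sorted points, maintaining a stack; pop the top while the last three entries make a non-left turn (cross product ≤ 0).
  4. Final stack is the convex hull in CCW order: (-2, -10), (8, -3), (-4, 1), (-10, -4), (-10, -7).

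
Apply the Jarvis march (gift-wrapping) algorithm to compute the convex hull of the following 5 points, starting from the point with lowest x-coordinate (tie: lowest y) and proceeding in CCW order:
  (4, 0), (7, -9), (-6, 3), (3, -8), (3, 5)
Hull (CCW) = [(-6, 3), (3, -8), (7, -9), (3, 5)]

Jarvis march: at each step, from the current hull vertex p, select the next vertex q as the point such that every other point lies strictly to the left of (or on) the directed line p → q. (Equivalently: for every other point r, the cross product (q − p) × (r − p) ≥ 0.)
Starting point (lowest x, tie lowest y): (-6, 3). Wrap until returning to start. Resulting hull: (-6, 3), (3, -8), (7, -9), (3, 5).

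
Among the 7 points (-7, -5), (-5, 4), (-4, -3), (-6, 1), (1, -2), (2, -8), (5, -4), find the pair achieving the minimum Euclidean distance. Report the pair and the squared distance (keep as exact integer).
Pair = ((-5, 4), (-6, 1)); squared distance = 10

Compute all C(7, 2) = 21 pairwise squared distances (x_i − x_j)² + (y_i − y_j)². The minimum is 10, attained by the pair ((-5, 4), (-6, 1)).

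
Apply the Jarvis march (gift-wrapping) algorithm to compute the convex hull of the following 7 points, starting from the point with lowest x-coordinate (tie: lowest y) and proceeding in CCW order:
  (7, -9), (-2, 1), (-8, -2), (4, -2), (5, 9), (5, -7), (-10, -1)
Hull (CCW) = [(-10, -1), (-8, -2), (7, -9), (5, 9)]

Jarvis march: at each step, from the current hull vertex p, select the next vertex q as the point such that every other point lies strictly to the left of (or on) the directed line p → q. (Equivalently: for every other point r, the cross product (q − p) × (r − p) ≥ 0.)
Starting point (lowest x, tie lowest y): (-10, -1). Wrap until returning to start. Resulting hull: (-10, -1), (-8, -2), (7, -9), (5, 9).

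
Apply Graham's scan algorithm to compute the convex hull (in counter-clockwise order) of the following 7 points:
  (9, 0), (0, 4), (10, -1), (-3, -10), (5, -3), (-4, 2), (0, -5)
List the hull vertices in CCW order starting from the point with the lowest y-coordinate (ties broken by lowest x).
Hull (CCW) = [(-3, -10), (10, -1), (9, 0), (0, 4), (-4, 2)]

Graham scan procedure:
  1. Find the pivot p₀ = point with lowest y (tie → lowest x): (-3, -10).
  2. Sort the remaining points by polar angle around p₀.
  3. Walk through sorted points, maintaining a stack; pop the top while the last three entries make a non-left turn (cross product ≤ 0).
  4. Final stack is the convex hull in CCW order: (-3, -10), (10, -1), (9, 0), (0, 4), (-4, 2).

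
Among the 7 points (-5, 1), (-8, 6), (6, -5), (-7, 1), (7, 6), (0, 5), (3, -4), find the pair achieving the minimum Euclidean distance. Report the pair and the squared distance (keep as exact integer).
Pair = ((-5, 1), (-7, 1)); squared distance = 4

Compute all C(7, 2) = 21 pairwise squared distances (x_i − x_j)² + (y_i − y_j)². The minimum is 4, attained by the pair ((-5, 1), (-7, 1)).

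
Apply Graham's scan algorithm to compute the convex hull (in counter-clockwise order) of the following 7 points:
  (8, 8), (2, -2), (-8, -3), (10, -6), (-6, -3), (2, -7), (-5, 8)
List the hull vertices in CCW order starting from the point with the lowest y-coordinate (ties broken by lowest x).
Hull (CCW) = [(2, -7), (10, -6), (8, 8), (-5, 8), (-8, -3)]

Graham scan procedure:
  1. Find the pivot p₀ = point with lowest y (tie → lowest x): (2, -7).
  2. Sort the remaining points by polar angle around p₀.
  3. Walk through sorted points, maintaining a stack; pop the top while the last three entries make a non-left turn (cross product ≤ 0).
  4. Final stack is the convex hull in CCW order: (2, -7), (10, -6), (8, 8), (-5, 8), (-8, -3).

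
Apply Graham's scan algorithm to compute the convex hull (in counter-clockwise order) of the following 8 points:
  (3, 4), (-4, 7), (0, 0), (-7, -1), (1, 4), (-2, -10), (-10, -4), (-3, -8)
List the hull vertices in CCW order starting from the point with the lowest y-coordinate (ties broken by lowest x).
Hull (CCW) = [(-2, -10), (3, 4), (-4, 7), (-10, -4)]

Graham scan procedure:
  1. Find the pivot p₀ = point with lowest y (tie → lowest x): (-2, -10).
  2. Sort the remaining points by polar angle around p₀.
  3. Walk through sorted points, maintaining a stack; pop the top while the last three entries make a non-left turn (cross product ≤ 0).
  4. Final stack is the convex hull in CCW order: (-2, -10), (3, 4), (-4, 7), (-10, -4).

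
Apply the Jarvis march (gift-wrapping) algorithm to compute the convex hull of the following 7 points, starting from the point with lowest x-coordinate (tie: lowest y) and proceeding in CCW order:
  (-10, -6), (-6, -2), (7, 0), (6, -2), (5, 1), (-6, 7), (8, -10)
Hull (CCW) = [(-10, -6), (8, -10), (7, 0), (-6, 7)]

Jarvis march: at each step, from the current hull vertex p, select the next vertex q as the point such that every other point lies strictly to the left of (or on) the directed line p → q. (Equivalently: for every other point r, the cross product (q − p) × (r − p) ≥ 0.)
Starting point (lowest x, tie lowest y): (-10, -6). Wrap until returning to start. Resulting hull: (-10, -6), (8, -10), (7, 0), (-6, 7).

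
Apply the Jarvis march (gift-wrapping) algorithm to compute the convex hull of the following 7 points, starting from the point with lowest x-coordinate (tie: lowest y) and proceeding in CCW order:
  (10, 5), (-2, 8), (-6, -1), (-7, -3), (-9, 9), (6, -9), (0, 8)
Hull (CCW) = [(-9, 9), (-7, -3), (6, -9), (10, 5), (0, 8)]

Jarvis march: at each step, from the current hull vertex p, select the next vertex q as the point such that every other point lies strictly to the left of (or on) the directed line p → q. (Equivalently: for every other point r, the cross product (q − p) × (r − p) ≥ 0.)
Starting point (lowest x, tie lowest y): (-9, 9). Wrap until returning to start. Resulting hull: (-9, 9), (-7, -3), (6, -9), (10, 5), (0, 8).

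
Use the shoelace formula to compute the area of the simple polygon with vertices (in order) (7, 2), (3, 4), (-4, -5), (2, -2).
Area = 59/2

Shoelace formula: Area = (1/2) |Σ_i (x_i · y_{i+1} − x_{i+1} · y_i)| (indices mod n). Compute each cross term:
  (7)(4) − (3)(2) = 22
  (3)(-5) − (-4)(4) = 1
  (-4)(-2) − (2)(-5) = 18
  (2)(2) − (7)(-2) = 18
Sum = 59, so (signed) Area = 59/2 = 59/2, |Area| = 59/2.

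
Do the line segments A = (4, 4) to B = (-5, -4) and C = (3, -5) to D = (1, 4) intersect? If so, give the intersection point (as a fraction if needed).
Yes; intersection at (145/97, 172/97) (t = 27/97 on AB, s = 73/97 on CD)

Parametrize AB as A + t(B − A) = (4 + -9 t, 4 + -8 t) and CD as C + s(D − C) = (3 + -2 s, -5 + 9 s). Solve the linear system for (t, s). Determinant = 97 ≠ 0, so a unique intersection of the containing lines exists. Solution: t = 27/97, s = 73/97 — both in [0, 1], so the segments cross. Intersection point: (145/97, 172/97).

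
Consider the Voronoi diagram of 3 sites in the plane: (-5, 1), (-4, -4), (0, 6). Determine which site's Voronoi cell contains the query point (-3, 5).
Nearest site = (0, 6)

The Voronoi cell of site s contains exactly those query points closer to s than to any other site. Compute squared distances from q = (-3, 5) to each site:
  (0 − -3)² + (6 − 5)² = 10
  (-5 − -3)² + (1 − 5)² = 20
  (-4 − -3)² + (-4 − 5)² = 82
Minimum is attained by (0, 6), so q lies in its Voronoi cell.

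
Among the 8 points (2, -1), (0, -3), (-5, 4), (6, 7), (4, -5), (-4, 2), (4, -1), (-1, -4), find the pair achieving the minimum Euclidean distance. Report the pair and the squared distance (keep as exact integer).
Pair = ((0, -3), (-1, -4)); squared distance = 2

Compute all C(8, 2) = 28 pairwise squared distances (x_i − x_j)² + (y_i − y_j)². The minimum is 2, attained by the pair ((0, -3), (-1, -4)).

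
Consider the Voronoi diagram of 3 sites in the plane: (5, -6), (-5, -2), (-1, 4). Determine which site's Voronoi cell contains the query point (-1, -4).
Nearest site = (-5, -2)

The Voronoi cell of site s contains exactly those query points closer to s than to any other site. Compute squared distances from q = (-1, -4) to each site:
  (-5 − -1)² + (-2 − -4)² = 20
  (5 − -1)² + (-6 − -4)² = 40
  (-1 − -1)² + (4 − -4)² = 64
Minimum is attained by (-5, -2), so q lies in its Voronoi cell.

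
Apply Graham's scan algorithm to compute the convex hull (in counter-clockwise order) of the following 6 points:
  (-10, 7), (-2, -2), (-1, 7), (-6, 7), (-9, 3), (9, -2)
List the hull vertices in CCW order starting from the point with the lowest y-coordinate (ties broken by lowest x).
Hull (CCW) = [(-2, -2), (9, -2), (-1, 7), (-10, 7), (-9, 3)]

Graham scan procedure:
  1. Find the pivot p₀ = point with lowest y (tie → lowest x): (-2, -2).
  2. Sort the remaining points by polar angle around p₀.
  3. Walk through sorted points, maintaining a stack; pop the top while the last three entries make a non-left turn (cross product ≤ 0).
  4. Final stack is the convex hull in CCW order: (-2, -2), (9, -2), (-1, 7), (-10, 7), (-9, 3).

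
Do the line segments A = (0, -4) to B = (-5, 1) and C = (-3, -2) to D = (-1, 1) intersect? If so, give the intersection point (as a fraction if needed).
Yes; intersection at (-13/5, -7/5) (t = 13/25 on AB, s = 1/5 on CD)

Parametrize AB as A + t(B − A) = (0 + -5 t, -4 + 5 t) and CD as C + s(D − C) = (-3 + 2 s, -2 + 3 s). Solve the linear system for (t, s). Determinant = 25 ≠ 0, so a unique intersection of the containing lines exists. Solution: t = 13/25, s = 1/5 — both in [0, 1], so the segments cross. Intersection point: (-13/5, -7/5).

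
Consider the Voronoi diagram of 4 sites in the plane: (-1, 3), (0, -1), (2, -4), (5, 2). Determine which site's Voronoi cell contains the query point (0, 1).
Nearest site = (0, -1)

The Voronoi cell of site s contains exactly those query points closer to s than to any other site. Compute squared distances from q = (0, 1) to each site:
  (0 − 0)² + (-1 − 1)² = 4
  (-1 − 0)² + (3 − 1)² = 5
  (5 − 0)² + (2 − 1)² = 26
  (2 − 0)² + (-4 − 1)² = 29
Minimum is attained by (0, -1), so q lies in its Voronoi cell.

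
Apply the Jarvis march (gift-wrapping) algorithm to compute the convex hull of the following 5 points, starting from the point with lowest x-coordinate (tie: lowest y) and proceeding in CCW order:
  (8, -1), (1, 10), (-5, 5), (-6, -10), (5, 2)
Hull (CCW) = [(-6, -10), (8, -1), (1, 10), (-5, 5)]

Jarvis march: at each step, from the current hull vertex p, select the next vertex q as the point such that every other point lies strictly to the left of (or on) the directed line p → q. (Equivalently: for every other point r, the cross product (q − p) × (r − p) ≥ 0.)
Starting point (lowest x, tie lowest y): (-6, -10). Wrap until returning to start. Resulting hull: (-6, -10), (8, -1), (1, 10), (-5, 5).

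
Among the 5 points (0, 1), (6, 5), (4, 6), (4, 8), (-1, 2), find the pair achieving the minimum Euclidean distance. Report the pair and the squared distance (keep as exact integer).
Pair = ((0, 1), (-1, 2)); squared distance = 2

Compute all C(5, 2) = 10 pairwise squared distances (x_i − x_j)² + (y_i − y_j)². The minimum is 2, attained by the pair ((0, 1), (-1, 2)).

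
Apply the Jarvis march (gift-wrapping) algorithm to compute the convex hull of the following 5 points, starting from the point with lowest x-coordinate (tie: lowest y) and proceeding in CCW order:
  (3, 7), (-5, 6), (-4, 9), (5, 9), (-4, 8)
Hull (CCW) = [(-5, 6), (3, 7), (5, 9), (-4, 9)]

Jarvis march: at each step, from the current hull vertex p, select the next vertex q as the point such that every other point lies strictly to the left of (or on) the directed line p → q. (Equivalently: for every other point r, the cross product (q − p) × (r − p) ≥ 0.)
Starting point (lowest x, tie lowest y): (-5, 6). Wrap until returning to start. Resulting hull: (-5, 6), (3, 7), (5, 9), (-4, 9).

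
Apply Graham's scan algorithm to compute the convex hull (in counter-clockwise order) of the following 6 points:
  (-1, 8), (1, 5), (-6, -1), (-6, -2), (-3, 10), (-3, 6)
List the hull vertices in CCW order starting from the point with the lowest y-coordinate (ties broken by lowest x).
Hull (CCW) = [(-6, -2), (1, 5), (-1, 8), (-3, 10), (-6, -1)]

Graham scan procedure:
  1. Find the pivot p₀ = point with lowest y (tie → lowest x): (-6, -2).
  2. Sort the remaining points by polar angle around p₀.
  3. Walk through sorted points, maintaining a stack; pop the top while the last three entries make a non-left turn (cross product ≤ 0).
  4. Final stack is the convex hull in CCW order: (-6, -2), (1, 5), (-1, 8), (-3, 10), (-6, -1).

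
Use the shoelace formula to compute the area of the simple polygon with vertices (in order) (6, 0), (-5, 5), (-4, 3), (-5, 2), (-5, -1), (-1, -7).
Area = 133/2

Shoelace formula: Area = (1/2) |Σ_i (x_i · y_{i+1} − x_{i+1} · y_i)| (indices mod n). Compute each cross term:
  (6)(5) − (-5)(0) = 30
  (-5)(3) − (-4)(5) = 5
  (-4)(2) − (-5)(3) = 7
  (-5)(-1) − (-5)(2) = 15
  (-5)(-7) − (-1)(-1) = 34
  (-1)(0) − (6)(-7) = 42
Sum = 133, so (signed) Area = 133/2 = 133/2, |Area| = 133/2.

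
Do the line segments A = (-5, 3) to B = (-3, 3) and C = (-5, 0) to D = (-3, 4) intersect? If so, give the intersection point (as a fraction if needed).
Yes; intersection at (-7/2, 3) (t = 3/4 on AB, s = 3/4 on CD)

Parametrize AB as A + t(B − A) = (-5 + 2 t, 3 + 0 t) and CD as C + s(D − C) = (-5 + 2 s, 0 + 4 s). Solve the linear system for (t, s). Determinant = -8 ≠ 0, so a unique intersection of the containing lines exists. Solution: t = 3/4, s = 3/4 — both in [0, 1], so the segments cross. Intersection point: (-7/2, 3).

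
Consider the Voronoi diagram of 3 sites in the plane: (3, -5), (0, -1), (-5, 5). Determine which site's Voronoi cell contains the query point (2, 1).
Nearest site = (0, -1)

The Voronoi cell of site s contains exactly those query points closer to s than to any other site. Compute squared distances from q = (2, 1) to each site:
  (0 − 2)² + (-1 − 1)² = 8
  (3 − 2)² + (-5 − 1)² = 37
  (-5 − 2)² + (5 − 1)² = 65
Minimum is attained by (0, -1), so q lies in its Voronoi cell.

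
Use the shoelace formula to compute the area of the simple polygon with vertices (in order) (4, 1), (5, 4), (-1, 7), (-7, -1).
Area = 97/2

Shoelace formula: Area = (1/2) |Σ_i (x_i · y_{i+1} − x_{i+1} · y_i)| (indices mod n). Compute each cross term:
  (4)(4) − (5)(1) = 11
  (5)(7) − (-1)(4) = 39
  (-1)(-1) − (-7)(7) = 50
  (-7)(1) − (4)(-1) = -3
Sum = 97, so (signed) Area = 97/2 = 97/2, |Area| = 97/2.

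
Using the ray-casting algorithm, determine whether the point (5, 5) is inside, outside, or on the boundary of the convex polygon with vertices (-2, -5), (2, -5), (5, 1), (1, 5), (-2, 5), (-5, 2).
The point (5, 5) lies strictly outside the polygon

Cast a horizontal ray to the right from the query point and count how many polygon edges it crosses (each edge strictly once or zero times, handled with the usual half-open convention). 
Parity of crossings → even ⇒ outside.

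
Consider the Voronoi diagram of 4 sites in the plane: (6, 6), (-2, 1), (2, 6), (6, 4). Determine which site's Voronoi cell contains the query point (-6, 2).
Nearest site = (-2, 1)

The Voronoi cell of site s contains exactly those query points closer to s than to any other site. Compute squared distances from q = (-6, 2) to each site:
  (-2 − -6)² + (1 − 2)² = 17
  (2 − -6)² + (6 − 2)² = 80
  (6 − -6)² + (4 − 2)² = 148
  (6 − -6)² + (6 − 2)² = 160
Minimum is attained by (-2, 1), so q lies in its Voronoi cell.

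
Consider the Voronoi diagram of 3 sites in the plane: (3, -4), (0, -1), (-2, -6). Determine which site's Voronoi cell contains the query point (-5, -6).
Nearest site = (-2, -6)

The Voronoi cell of site s contains exactly those query points closer to s than to any other site. Compute squared distances from q = (-5, -6) to each site:
  (-2 − -5)² + (-6 − -6)² = 9
  (0 − -5)² + (-1 − -6)² = 50
  (3 − -5)² + (-4 − -6)² = 68
Minimum is attained by (-2, -6), so q lies in its Voronoi cell.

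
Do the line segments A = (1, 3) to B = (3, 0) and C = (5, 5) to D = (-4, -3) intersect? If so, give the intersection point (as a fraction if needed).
Yes; intersection at (71/43, 87/43) (t = 14/43 on AB, s = 16/43 on CD)

Parametrize AB as A + t(B − A) = (1 + 2 t, 3 + -3 t) and CD as C + s(D − C) = (5 + -9 s, 5 + -8 s). Solve the linear system for (t, s). Determinant = 43 ≠ 0, so a unique intersection of the containing lines exists. Solution: t = 14/43, s = 16/43 — both in [0, 1], so the segments cross. Intersection point: (71/43, 87/43).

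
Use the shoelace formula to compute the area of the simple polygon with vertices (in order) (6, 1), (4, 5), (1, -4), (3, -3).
Area = 35/2

Shoelace formula: Area = (1/2) |Σ_i (x_i · y_{i+1} − x_{i+1} · y_i)| (indices mod n). Compute each cross term:
  (6)(5) − (4)(1) = 26
  (4)(-4) − (1)(5) = -21
  (1)(-3) − (3)(-4) = 9
  (3)(1) − (6)(-3) = 21
Sum = 35, so (signed) Area = 35/2 = 35/2, |Area| = 35/2.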